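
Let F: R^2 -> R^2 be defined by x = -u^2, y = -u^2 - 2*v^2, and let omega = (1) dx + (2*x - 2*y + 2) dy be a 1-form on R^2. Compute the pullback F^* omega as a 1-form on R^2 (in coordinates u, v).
F^* omega = (2*u*(-4*v^2 - 3)) du + (-16*v^3 - 8*v) dv

Using F^*(f dg) = (f ∘ F) d(g ∘ F), substitute each coordinate x_i by F_i(u, v) in f_i, and replace dx_i by d F_i = (∂F_i/∂u) du + (∂F_i/∂v) dv.
  For the x component: f_1(F) = 1; d F_1 = (-2*u) du + (0) dv
  For the y component: f_2(F) = 4*v^2 + 2; d F_2 = (-2*u) du + (-4*v) dv
Combining and collecting du, dv coefficients:
  coeff of du: 2*u*(-4*v^2 - 3)
  coeff of dv: -16*v^3 - 8*v
F^* omega = (2*u*(-4*v^2 - 3)) du + (-16*v^3 - 8*v) dv.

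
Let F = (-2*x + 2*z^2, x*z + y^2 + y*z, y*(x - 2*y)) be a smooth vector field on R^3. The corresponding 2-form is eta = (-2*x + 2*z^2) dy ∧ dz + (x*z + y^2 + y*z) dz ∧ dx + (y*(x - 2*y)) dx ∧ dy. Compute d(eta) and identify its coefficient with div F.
d(eta) = (2*y + z - 2) dx ∧ dy ∧ dz; div F = 2*y + z - 2

For a 2-form in R^3 of the form above, applying d gives a 3-form with coefficient ∂P/∂x + ∂Q/∂y + ∂R/∂z:
  ∂P/∂x = -2
  ∂Q/∂y = 2*y + z
  ∂R/∂z = 0
Sum = 2*y + z - 2, which is exactly div F.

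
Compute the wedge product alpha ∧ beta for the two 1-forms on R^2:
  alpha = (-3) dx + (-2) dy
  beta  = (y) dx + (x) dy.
alpha ∧ beta = (-3*x + 2*y) dx ∧ dy

Distribute the wedge, using dx_i ∧ dx_j = -dx_j ∧ dx_i and dx_i ∧ dx_i = 0. For each pair (i, j) with i < j, the coefficient of dx_i ∧ dx_j in alpha ∧ beta is (alpha_i * beta_j - alpha_j * beta_i). Collecting: alpha ∧ beta = (-3*x + 2*y) dx ∧ dy.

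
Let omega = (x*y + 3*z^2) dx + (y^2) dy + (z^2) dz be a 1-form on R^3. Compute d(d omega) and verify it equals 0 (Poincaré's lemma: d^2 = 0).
d(d omega) = 0

Step 1: d omega = sum_{i<j} (∂f_j/∂x_i - ∂f_i/∂x_j) dx_i ∧ dx_j:
  coeff of dx ∧ dy: -x
  coeff of dx ∧ dz: -6*z
  coeff of dy ∧ dz: 0
Step 2: Apply d again to each 2-form coefficient. The only possible 3-form in R^3 is dx ∧ dy ∧ dz, with coefficient
  ∂(coeff of dy∧dz)/∂x - ∂(coeff of dx∧dz)/∂y + ∂(coeff of dx∧dy)/∂z
  = ∂/∂x (0) - ∂/∂y (-6*z) + ∂/∂z (-x).
Each of these terms simplifies to sums of mixed partials that cancel in pairs. The result is 0 (by equality of mixed partials for smooth functions — Schwarz / Clairaut).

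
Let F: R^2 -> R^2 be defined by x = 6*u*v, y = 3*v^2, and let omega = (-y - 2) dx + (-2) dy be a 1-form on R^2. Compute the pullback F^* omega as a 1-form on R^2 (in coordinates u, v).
F^* omega = (-18*v^3 - 12*v) du + (-18*u*v^2 - 12*u - 12*v) dv

Using F^*(f dg) = (f ∘ F) d(g ∘ F), substitute each coordinate x_i by F_i(u, v) in f_i, and replace dx_i by d F_i = (∂F_i/∂u) du + (∂F_i/∂v) dv.
  For the x component: f_1(F) = -3*v^2 - 2; d F_1 = (6*v) du + (6*u) dv
  For the y component: f_2(F) = -2; d F_2 = (0) du + (6*v) dv
Combining and collecting du, dv coefficients:
  coeff of du: -18*v^3 - 12*v
  coeff of dv: -18*u*v^2 - 12*u - 12*v
F^* omega = (-18*v^3 - 12*v) du + (-18*u*v^2 - 12*u - 12*v) dv.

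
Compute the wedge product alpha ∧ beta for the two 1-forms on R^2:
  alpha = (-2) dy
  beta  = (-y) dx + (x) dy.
alpha ∧ beta = (-2*y) dx ∧ dy

Distribute the wedge, using dx_i ∧ dx_j = -dx_j ∧ dx_i and dx_i ∧ dx_i = 0. For each pair (i, j) with i < j, the coefficient of dx_i ∧ dx_j in alpha ∧ beta is (alpha_i * beta_j - alpha_j * beta_i). Collecting: alpha ∧ beta = (-2*y) dx ∧ dy.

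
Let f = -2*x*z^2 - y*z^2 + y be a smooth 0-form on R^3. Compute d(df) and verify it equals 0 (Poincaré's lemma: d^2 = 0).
d(df) = 0

Step 1: df = sum_i (∂f/∂x_i) dx_i = (-2*z^2) dx + (1 - z^2) dy + (2*z*(-2*x - y)) dz.
Step 2: Apply d again. Using the 1-form formula, the coefficient of dx ∧ dy in d(df) is ∂^2 f/∂x ∂y - ∂^2 f/∂y ∂x = (0) - (0) = 0 (equality of mixed partials for smooth f).
Similarly for dx ∧ dz and dy ∧ dz — all coefficients vanish. So d(df) = 0.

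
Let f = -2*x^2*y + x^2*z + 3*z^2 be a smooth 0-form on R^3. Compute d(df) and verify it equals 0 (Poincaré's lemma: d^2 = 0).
d(df) = 0

Step 1: df = sum_i (∂f/∂x_i) dx_i = (2*x*(-2*y + z)) dx + (-2*x^2) dy + (x^2 + 6*z) dz.
Step 2: Apply d again. Using the 1-form formula, the coefficient of dx ∧ dy in d(df) is ∂^2 f/∂x ∂y - ∂^2 f/∂y ∂x = (-4*x) - (-4*x) = 0 (equality of mixed partials for smooth f).
Similarly for dx ∧ dz and dy ∧ dz — all coefficients vanish. So d(df) = 0.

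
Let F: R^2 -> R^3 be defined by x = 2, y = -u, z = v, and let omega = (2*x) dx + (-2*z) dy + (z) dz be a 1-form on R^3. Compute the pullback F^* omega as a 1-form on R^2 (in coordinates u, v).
F^* omega = (2*v) du + (v) dv

Using F^*(f dg) = (f ∘ F) d(g ∘ F), substitute each coordinate x_i by F_i(u, v) in f_i, and replace dx_i by d F_i = (∂F_i/∂u) du + (∂F_i/∂v) dv.
  For the x component: f_1(F) = 4; d F_1 = (0) du + (0) dv
  For the y component: f_2(F) = -2*v; d F_2 = (-1) du + (0) dv
  For the z component: f_3(F) = v; d F_3 = (0) du + (1) dv
Combining and collecting du, dv coefficients:
  coeff of du: 2*v
  coeff of dv: v
F^* omega = (2*v) du + (v) dv.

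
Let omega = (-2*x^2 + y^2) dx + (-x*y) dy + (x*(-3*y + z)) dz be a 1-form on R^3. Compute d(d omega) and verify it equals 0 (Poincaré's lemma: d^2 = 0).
d(d omega) = 0

Step 1: d omega = sum_{i<j} (∂f_j/∂x_i - ∂f_i/∂x_j) dx_i ∧ dx_j:
  coeff of dx ∧ dy: -3*y
  coeff of dx ∧ dz: -3*y + z
  coeff of dy ∧ dz: -3*x
Step 2: Apply d again to each 2-form coefficient. The only possible 3-form in R^3 is dx ∧ dy ∧ dz, with coefficient
  ∂(coeff of dy∧dz)/∂x - ∂(coeff of dx∧dz)/∂y + ∂(coeff of dx∧dy)/∂z
  = ∂/∂x (-3*x) - ∂/∂y (-3*y + z) + ∂/∂z (-3*y).
Each of these terms simplifies to sums of mixed partials that cancel in pairs. The result is 0 (by equality of mixed partials for smooth functions — Schwarz / Clairaut).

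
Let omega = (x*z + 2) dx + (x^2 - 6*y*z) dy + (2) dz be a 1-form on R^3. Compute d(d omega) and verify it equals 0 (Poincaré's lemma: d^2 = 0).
d(d omega) = 0

Step 1: d omega = sum_{i<j} (∂f_j/∂x_i - ∂f_i/∂x_j) dx_i ∧ dx_j:
  coeff of dx ∧ dy: 2*x
  coeff of dx ∧ dz: -x
  coeff of dy ∧ dz: 6*y
Step 2: Apply d again to each 2-form coefficient. The only possible 3-form in R^3 is dx ∧ dy ∧ dz, with coefficient
  ∂(coeff of dy∧dz)/∂x - ∂(coeff of dx∧dz)/∂y + ∂(coeff of dx∧dy)/∂z
  = ∂/∂x (6*y) - ∂/∂y (-x) + ∂/∂z (2*x).
Each of these terms simplifies to sums of mixed partials that cancel in pairs. The result is 0 (by equality of mixed partials for smooth functions — Schwarz / Clairaut).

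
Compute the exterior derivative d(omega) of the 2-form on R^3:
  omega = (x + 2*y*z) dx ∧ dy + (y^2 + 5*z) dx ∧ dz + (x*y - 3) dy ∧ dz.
d(omega) = (y) dx ∧ dy ∧ dz

For a 2-form omega = sum_{i<j} g_{ij} dx_i ∧ dx_j, the exterior derivative is
  d(omega) = sum_{i<j} d(g_{ij}) ∧ dx_i ∧ dx_j = sum_{i<j, k} (∂g_{ij}/∂x_k) dx_k ∧ dx_i ∧ dx_j.
Expand each term, using dx_k ∧ dx_i ∧ dx_j = sgn(permutation) dx_{(a)} ∧ dx_{(b)} ∧ dx_{(c)} with (a < b < c) sorted:
  d(x + 2*y*z) includes (∂/∂z)(x + 2*y*z) dz = (2*y) dz, which multiplied by dx ∧ dy gives (2*y) dx ∧ dy ∧ dz
  d(y^2 + 5*z) includes (∂/∂y)(y^2 + 5*z) dy = (2*y) dy, which multiplied by dx ∧ dz gives (-2*y) dx ∧ dy ∧ dz
  d(x*y - 3) includes (∂/∂x)(x*y - 3) dx = (y) dx, which multiplied by dy ∧ dz gives (y) dx ∧ dy ∧ dz
Collecting like 3-forms: d(omega) = (y) dx ∧ dy ∧ dz.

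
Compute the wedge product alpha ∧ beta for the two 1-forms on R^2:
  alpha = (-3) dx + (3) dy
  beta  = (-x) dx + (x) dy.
alpha ∧ beta = 0

Distribute the wedge, using dx_i ∧ dx_j = -dx_j ∧ dx_i and dx_i ∧ dx_i = 0. For each pair (i, j) with i < j, the coefficient of dx_i ∧ dx_j in alpha ∧ beta is (alpha_i * beta_j - alpha_j * beta_i). Collecting: alpha ∧ beta = 0.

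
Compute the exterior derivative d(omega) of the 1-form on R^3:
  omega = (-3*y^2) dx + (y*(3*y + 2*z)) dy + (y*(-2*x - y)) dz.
d(omega) = (6*y) dx ∧ dy + (-2*y) dx ∧ dz + (-2*x - 4*y) dy ∧ dz

For a 1-form omega = sum_i f_i dx_i, the exterior derivative is
  d(omega) = sum_{i < j} (∂f_j/∂x_i - ∂f_i/∂x_j) dx_i ∧ dx_j.
  coefficient of dx ∧ dy: ∂f_2/∂x - ∂f_1/∂y = ∂(y*(3*y + 2*z))/∂x - ∂(-3*y^2)/∂y = 6*y
  coefficient of dx ∧ dz: ∂f_3/∂x - ∂f_1/∂z = ∂(y*(-2*x - y))/∂x - ∂(-3*y^2)/∂z = -2*y
  coefficient of dy ∧ dz: ∂f_3/∂y - ∂f_2/∂z = ∂(y*(-2*x - y))/∂y - ∂(y*(3*y + 2*z))/∂z = -2*x - 4*y
Assembling: d(omega) = (6*y) dx ∧ dy + (-2*y) dx ∧ dz + (-2*x - 4*y) dy ∧ dz.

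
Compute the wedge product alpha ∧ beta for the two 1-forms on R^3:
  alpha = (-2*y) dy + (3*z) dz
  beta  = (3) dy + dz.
alpha ∧ beta = (-2*y - 9*z) dy ∧ dz

Distribute the wedge, using dx_i ∧ dx_j = -dx_j ∧ dx_i and dx_i ∧ dx_i = 0. For each pair (i, j) with i < j, the coefficient of dx_i ∧ dx_j in alpha ∧ beta is (alpha_i * beta_j - alpha_j * beta_i). Collecting: alpha ∧ beta = (-2*y - 9*z) dy ∧ dz.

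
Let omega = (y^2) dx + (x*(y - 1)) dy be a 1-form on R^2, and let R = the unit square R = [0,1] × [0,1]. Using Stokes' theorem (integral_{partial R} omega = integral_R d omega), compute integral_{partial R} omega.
integral_(partial R) omega = -3/2

Stokes: integral_partial_R omega = integral_R d omega with d omega = (∂Q/∂x - ∂P/∂y) dx ∧ dy.
  ∂Q/∂x = y - 1
  ∂P/∂y = 2*y
  integrand = ∂Q/∂x - ∂P/∂y = -y - 1.
Integrating over R: integral_0^1 integral_0^1 (-y - 1) dx dy = -3/2.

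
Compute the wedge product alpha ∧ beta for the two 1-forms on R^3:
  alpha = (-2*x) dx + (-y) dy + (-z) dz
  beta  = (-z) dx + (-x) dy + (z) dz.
alpha ∧ beta = (2*x^2 - y*z) dx ∧ dy + (-z*(2*x + z)) dx ∧ dz + (-z*(x + y)) dy ∧ dz

Distribute the wedge, using dx_i ∧ dx_j = -dx_j ∧ dx_i and dx_i ∧ dx_i = 0. For each pair (i, j) with i < j, the coefficient of dx_i ∧ dx_j in alpha ∧ beta is (alpha_i * beta_j - alpha_j * beta_i). Collecting: alpha ∧ beta = (2*x^2 - y*z) dx ∧ dy + (-z*(2*x + z)) dx ∧ dz + (-z*(x + y)) dy ∧ dz.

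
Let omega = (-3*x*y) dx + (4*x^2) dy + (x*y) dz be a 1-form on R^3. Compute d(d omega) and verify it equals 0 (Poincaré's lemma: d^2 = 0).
d(d omega) = 0

Step 1: d omega = sum_{i<j} (∂f_j/∂x_i - ∂f_i/∂x_j) dx_i ∧ dx_j:
  coeff of dx ∧ dy: 11*x
  coeff of dx ∧ dz: y
  coeff of dy ∧ dz: x
Step 2: Apply d again to each 2-form coefficient. The only possible 3-form in R^3 is dx ∧ dy ∧ dz, with coefficient
  ∂(coeff of dy∧dz)/∂x - ∂(coeff of dx∧dz)/∂y + ∂(coeff of dx∧dy)/∂z
  = ∂/∂x (x) - ∂/∂y (y) + ∂/∂z (11*x).
Each of these terms simplifies to sums of mixed partials that cancel in pairs. The result is 0 (by equality of mixed partials for smooth functions — Schwarz / Clairaut).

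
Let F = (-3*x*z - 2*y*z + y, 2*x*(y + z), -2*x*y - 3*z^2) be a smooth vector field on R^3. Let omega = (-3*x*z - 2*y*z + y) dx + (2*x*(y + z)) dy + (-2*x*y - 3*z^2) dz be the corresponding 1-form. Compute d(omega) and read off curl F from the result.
d(omega) = (-4*x) dy ∧ dz + (-3*x) dz ∧ dx + (2*y + 4*z - 1) dx ∧ dy; curl F = (-4*x, -3*x, 2*y + 4*z - 1)

d omega = sum_{i<j} (∂f_j/∂x_i - ∂f_i/∂x_j) dx_i ∧ dx_j. Under the identification (dy ∧ dz, dz ∧ dx, dx ∧ dy) ↔ (e_x, e_y, e_z), the coefficients are exactly the components of curl F. Compute:
  ∂R/∂y - ∂Q/∂z = (-2*x) - (2*x) = -4*x
  ∂P/∂z - ∂R/∂x = (-3*x - 2*y) - (-2*y) = -3*x
  ∂Q/∂x - ∂P/∂y = (2*y + 2*z) - (1 - 2*z) = 2*y + 4*z - 1.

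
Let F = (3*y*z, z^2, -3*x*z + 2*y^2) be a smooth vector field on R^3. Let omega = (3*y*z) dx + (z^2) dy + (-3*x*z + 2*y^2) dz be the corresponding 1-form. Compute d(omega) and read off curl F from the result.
d(omega) = (4*y - 2*z) dy ∧ dz + (3*y + 3*z) dz ∧ dx + (-3*z) dx ∧ dy; curl F = (4*y - 2*z, 3*y + 3*z, -3*z)

d omega = sum_{i<j} (∂f_j/∂x_i - ∂f_i/∂x_j) dx_i ∧ dx_j. Under the identification (dy ∧ dz, dz ∧ dx, dx ∧ dy) ↔ (e_x, e_y, e_z), the coefficients are exactly the components of curl F. Compute:
  ∂R/∂y - ∂Q/∂z = (4*y) - (2*z) = 4*y - 2*z
  ∂P/∂z - ∂R/∂x = (3*y) - (-3*z) = 3*y + 3*z
  ∂Q/∂x - ∂P/∂y = (0) - (3*z) = -3*z.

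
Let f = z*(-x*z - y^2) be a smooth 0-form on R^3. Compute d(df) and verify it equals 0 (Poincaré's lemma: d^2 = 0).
d(df) = 0

Step 1: df = sum_i (∂f/∂x_i) dx_i = (-z^2) dx + (-2*y*z) dy + (-2*x*z - y^2) dz.
Step 2: Apply d again. Using the 1-form formula, the coefficient of dx ∧ dy in d(df) is ∂^2 f/∂x ∂y - ∂^2 f/∂y ∂x = (0) - (0) = 0 (equality of mixed partials for smooth f).
Similarly for dx ∧ dz and dy ∧ dz — all coefficients vanish. So d(df) = 0.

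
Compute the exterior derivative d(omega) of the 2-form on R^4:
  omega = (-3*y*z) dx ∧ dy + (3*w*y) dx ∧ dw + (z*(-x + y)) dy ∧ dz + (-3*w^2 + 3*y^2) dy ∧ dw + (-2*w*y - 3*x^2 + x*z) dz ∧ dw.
d(omega) = (-3*y - z) dx ∧ dy ∧ dz + (-3*w) dx ∧ dy ∧ dw + (-6*x + z) dx ∧ dz ∧ dw + (-2*w) dy ∧ dz ∧ dw

For a 2-form omega = sum_{i<j} g_{ij} dx_i ∧ dx_j, the exterior derivative is
  d(omega) = sum_{i<j} d(g_{ij}) ∧ dx_i ∧ dx_j = sum_{i<j, k} (∂g_{ij}/∂x_k) dx_k ∧ dx_i ∧ dx_j.
Expand each term, using dx_k ∧ dx_i ∧ dx_j = sgn(permutation) dx_{(a)} ∧ dx_{(b)} ∧ dx_{(c)} with (a < b < c) sorted:
  d(-3*y*z) includes (∂/∂z)(-3*y*z) dz = (-3*y) dz, which multiplied by dx ∧ dy gives (-3*y) dx ∧ dy ∧ dz
  d(3*w*y) includes (∂/∂y)(3*w*y) dy = (3*w) dy, which multiplied by dx ∧ dw gives (-3*w) dx ∧ dy ∧ dw
  d(z*(-x + y)) includes (∂/∂x)(z*(-x + y)) dx = (-z) dx, which multiplied by dy ∧ dz gives (-z) dx ∧ dy ∧ dz
  d(-2*w*y - 3*x^2 + x*z) includes (∂/∂x)(-2*w*y - 3*x^2 + x*z) dx = (-6*x + z) dx, which multiplied by dz ∧ dw gives (-6*x + z) dx ∧ dz ∧ dw
  d(-2*w*y - 3*x^2 + x*z) includes (∂/∂y)(-2*w*y - 3*x^2 + x*z) dy = (-2*w) dy, which multiplied by dz ∧ dw gives (-2*w) dy ∧ dz ∧ dw
Collecting like 3-forms: d(omega) = (-3*y - z) dx ∧ dy ∧ dz + (-3*w) dx ∧ dy ∧ dw + (-6*x + z) dx ∧ dz ∧ dw + (-2*w) dy ∧ dz ∧ dw.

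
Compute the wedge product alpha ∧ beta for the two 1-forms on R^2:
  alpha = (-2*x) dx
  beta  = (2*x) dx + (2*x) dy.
alpha ∧ beta = (-4*x^2) dx ∧ dy

Distribute the wedge, using dx_i ∧ dx_j = -dx_j ∧ dx_i and dx_i ∧ dx_i = 0. For each pair (i, j) with i < j, the coefficient of dx_i ∧ dx_j in alpha ∧ beta is (alpha_i * beta_j - alpha_j * beta_i). Collecting: alpha ∧ beta = (-4*x^2) dx ∧ dy.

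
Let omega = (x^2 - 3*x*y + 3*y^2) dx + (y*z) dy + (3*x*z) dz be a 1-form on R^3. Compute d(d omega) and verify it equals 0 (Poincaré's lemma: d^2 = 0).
d(d omega) = 0

Step 1: d omega = sum_{i<j} (∂f_j/∂x_i - ∂f_i/∂x_j) dx_i ∧ dx_j:
  coeff of dx ∧ dy: 3*x - 6*y
  coeff of dx ∧ dz: 3*z
  coeff of dy ∧ dz: -y
Step 2: Apply d again to each 2-form coefficient. The only possible 3-form in R^3 is dx ∧ dy ∧ dz, with coefficient
  ∂(coeff of dy∧dz)/∂x - ∂(coeff of dx∧dz)/∂y + ∂(coeff of dx∧dy)/∂z
  = ∂/∂x (-y) - ∂/∂y (3*z) + ∂/∂z (3*x - 6*y).
Each of these terms simplifies to sums of mixed partials that cancel in pairs. The result is 0 (by equality of mixed partials for smooth functions — Schwarz / Clairaut).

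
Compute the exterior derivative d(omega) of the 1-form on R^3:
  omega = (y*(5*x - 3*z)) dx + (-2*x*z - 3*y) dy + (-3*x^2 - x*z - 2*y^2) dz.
d(omega) = (-5*x + z) dx ∧ dy + (-6*x + 3*y - z) dx ∧ dz + (2*x - 4*y) dy ∧ dz

For a 1-form omega = sum_i f_i dx_i, the exterior derivative is
  d(omega) = sum_{i < j} (∂f_j/∂x_i - ∂f_i/∂x_j) dx_i ∧ dx_j.
  coefficient of dx ∧ dy: ∂f_2/∂x - ∂f_1/∂y = ∂(-2*x*z - 3*y)/∂x - ∂(y*(5*x - 3*z))/∂y = -5*x + z
  coefficient of dx ∧ dz: ∂f_3/∂x - ∂f_1/∂z = ∂(-3*x^2 - x*z - 2*y^2)/∂x - ∂(y*(5*x - 3*z))/∂z = -6*x + 3*y - z
  coefficient of dy ∧ dz: ∂f_3/∂y - ∂f_2/∂z = ∂(-3*x^2 - x*z - 2*y^2)/∂y - ∂(-2*x*z - 3*y)/∂z = 2*x - 4*y
Assembling: d(omega) = (-5*x + z) dx ∧ dy + (-6*x + 3*y - z) dx ∧ dz + (2*x - 4*y) dy ∧ dz.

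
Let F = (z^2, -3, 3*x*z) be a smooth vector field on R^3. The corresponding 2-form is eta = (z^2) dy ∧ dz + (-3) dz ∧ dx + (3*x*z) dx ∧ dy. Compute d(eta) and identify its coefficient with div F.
d(eta) = (3*x) dx ∧ dy ∧ dz; div F = 3*x

For a 2-form in R^3 of the form above, applying d gives a 3-form with coefficient ∂P/∂x + ∂Q/∂y + ∂R/∂z:
  ∂P/∂x = 0
  ∂Q/∂y = 0
  ∂R/∂z = 3*x
Sum = 3*x, which is exactly div F.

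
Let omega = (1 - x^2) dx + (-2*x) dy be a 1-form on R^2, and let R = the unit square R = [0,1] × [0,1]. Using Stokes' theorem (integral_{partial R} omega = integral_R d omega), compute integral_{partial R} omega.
integral_(partial R) omega = -2

Stokes: integral_partial_R omega = integral_R d omega with d omega = (∂Q/∂x - ∂P/∂y) dx ∧ dy.
  ∂Q/∂x = -2
  ∂P/∂y = 0
  integrand = ∂Q/∂x - ∂P/∂y = -2.
Integrating over R: integral_0^1 integral_0^1 (-2) dx dy = -2.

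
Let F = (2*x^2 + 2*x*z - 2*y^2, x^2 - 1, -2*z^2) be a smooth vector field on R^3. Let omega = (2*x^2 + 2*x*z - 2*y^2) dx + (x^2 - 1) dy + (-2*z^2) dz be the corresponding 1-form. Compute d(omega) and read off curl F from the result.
d(omega) = (0) dy ∧ dz + (2*x) dz ∧ dx + (2*x + 4*y) dx ∧ dy; curl F = (0, 2*x, 2*x + 4*y)

d omega = sum_{i<j} (∂f_j/∂x_i - ∂f_i/∂x_j) dx_i ∧ dx_j. Under the identification (dy ∧ dz, dz ∧ dx, dx ∧ dy) ↔ (e_x, e_y, e_z), the coefficients are exactly the components of curl F. Compute:
  ∂R/∂y - ∂Q/∂z = (0) - (0) = 0
  ∂P/∂z - ∂R/∂x = (2*x) - (0) = 2*x
  ∂Q/∂x - ∂P/∂y = (2*x) - (-4*y) = 2*x + 4*y.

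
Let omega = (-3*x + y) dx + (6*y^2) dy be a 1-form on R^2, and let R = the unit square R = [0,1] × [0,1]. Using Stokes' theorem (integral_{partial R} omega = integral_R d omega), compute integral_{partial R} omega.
integral_(partial R) omega = -1

Stokes: integral_partial_R omega = integral_R d omega with d omega = (∂Q/∂x - ∂P/∂y) dx ∧ dy.
  ∂Q/∂x = 0
  ∂P/∂y = 1
  integrand = ∂Q/∂x - ∂P/∂y = -1.
Integrating over R: integral_0^1 integral_0^1 (-1) dx dy = -1.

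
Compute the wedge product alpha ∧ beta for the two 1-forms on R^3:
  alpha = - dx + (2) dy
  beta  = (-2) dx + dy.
alpha ∧ beta = (3) dx ∧ dy

Distribute the wedge, using dx_i ∧ dx_j = -dx_j ∧ dx_i and dx_i ∧ dx_i = 0. For each pair (i, j) with i < j, the coefficient of dx_i ∧ dx_j in alpha ∧ beta is (alpha_i * beta_j - alpha_j * beta_i). Collecting: alpha ∧ beta = (3) dx ∧ dy.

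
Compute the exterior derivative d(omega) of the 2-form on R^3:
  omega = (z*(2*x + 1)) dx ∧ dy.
d(omega) = (2*x + 1) dx ∧ dy ∧ dz

For a 2-form omega = sum_{i<j} g_{ij} dx_i ∧ dx_j, the exterior derivative is
  d(omega) = sum_{i<j} d(g_{ij}) ∧ dx_i ∧ dx_j = sum_{i<j, k} (∂g_{ij}/∂x_k) dx_k ∧ dx_i ∧ dx_j.
Expand each term, using dx_k ∧ dx_i ∧ dx_j = sgn(permutation) dx_{(a)} ∧ dx_{(b)} ∧ dx_{(c)} with (a < b < c) sorted:
  d(z*(2*x + 1)) includes (∂/∂z)(z*(2*x + 1)) dz = (2*x + 1) dz, which multiplied by dx ∧ dy gives (2*x + 1) dx ∧ dy ∧ dz
Collecting like 3-forms: d(omega) = (2*x + 1) dx ∧ dy ∧ dz.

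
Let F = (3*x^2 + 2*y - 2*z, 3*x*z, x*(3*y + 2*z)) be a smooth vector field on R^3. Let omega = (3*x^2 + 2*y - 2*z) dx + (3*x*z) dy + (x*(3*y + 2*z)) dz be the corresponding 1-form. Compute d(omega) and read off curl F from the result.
d(omega) = (0) dy ∧ dz + (-3*y - 2*z - 2) dz ∧ dx + (3*z - 2) dx ∧ dy; curl F = (0, -3*y - 2*z - 2, 3*z - 2)

d omega = sum_{i<j} (∂f_j/∂x_i - ∂f_i/∂x_j) dx_i ∧ dx_j. Under the identification (dy ∧ dz, dz ∧ dx, dx ∧ dy) ↔ (e_x, e_y, e_z), the coefficients are exactly the components of curl F. Compute:
  ∂R/∂y - ∂Q/∂z = (3*x) - (3*x) = 0
  ∂P/∂z - ∂R/∂x = (-2) - (3*y + 2*z) = -3*y - 2*z - 2
  ∂Q/∂x - ∂P/∂y = (3*z) - (2) = 3*z - 2.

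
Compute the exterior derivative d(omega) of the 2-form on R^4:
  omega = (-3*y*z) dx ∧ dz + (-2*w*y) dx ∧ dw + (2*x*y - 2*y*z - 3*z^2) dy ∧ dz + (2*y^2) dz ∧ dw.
d(omega) = (2*y + 3*z) dx ∧ dy ∧ dz + (2*w) dx ∧ dy ∧ dw + (4*y) dy ∧ dz ∧ dw

For a 2-form omega = sum_{i<j} g_{ij} dx_i ∧ dx_j, the exterior derivative is
  d(omega) = sum_{i<j} d(g_{ij}) ∧ dx_i ∧ dx_j = sum_{i<j, k} (∂g_{ij}/∂x_k) dx_k ∧ dx_i ∧ dx_j.
Expand each term, using dx_k ∧ dx_i ∧ dx_j = sgn(permutation) dx_{(a)} ∧ dx_{(b)} ∧ dx_{(c)} with (a < b < c) sorted:
  d(-3*y*z) includes (∂/∂y)(-3*y*z) dy = (-3*z) dy, which multiplied by dx ∧ dz gives (3*z) dx ∧ dy ∧ dz
  d(-2*w*y) includes (∂/∂y)(-2*w*y) dy = (-2*w) dy, which multiplied by dx ∧ dw gives (2*w) dx ∧ dy ∧ dw
  d(2*x*y - 2*y*z - 3*z^2) includes (∂/∂x)(2*x*y - 2*y*z - 3*z^2) dx = (2*y) dx, which multiplied by dy ∧ dz gives (2*y) dx ∧ dy ∧ dz
  d(2*y^2) includes (∂/∂y)(2*y^2) dy = (4*y) dy, which multiplied by dz ∧ dw gives (4*y) dy ∧ dz ∧ dw
Collecting like 3-forms: d(omega) = (2*y + 3*z) dx ∧ dy ∧ dz + (2*w) dx ∧ dy ∧ dw + (4*y) dy ∧ dz ∧ dw.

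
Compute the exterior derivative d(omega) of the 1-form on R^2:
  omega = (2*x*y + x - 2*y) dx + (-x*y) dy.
d(omega) = (-2*x - y + 2) dx ∧ dy

For a 1-form omega = sum_i f_i dx_i, the exterior derivative is
  d(omega) = sum_{i < j} (∂f_j/∂x_i - ∂f_i/∂x_j) dx_i ∧ dx_j.
  coefficient of dx ∧ dy: ∂f_2/∂x - ∂f_1/∂y = ∂(-x*y)/∂x - ∂(2*x*y + x - 2*y)/∂y = -2*x - y + 2
Assembling: d(omega) = (-2*x - y + 2) dx ∧ dy.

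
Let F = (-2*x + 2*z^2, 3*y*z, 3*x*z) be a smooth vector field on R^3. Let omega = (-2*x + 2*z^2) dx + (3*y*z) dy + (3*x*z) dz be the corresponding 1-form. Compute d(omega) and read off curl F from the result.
d(omega) = (-3*y) dy ∧ dz + (z) dz ∧ dx + (0) dx ∧ dy; curl F = (-3*y, z, 0)

d omega = sum_{i<j} (∂f_j/∂x_i - ∂f_i/∂x_j) dx_i ∧ dx_j. Under the identification (dy ∧ dz, dz ∧ dx, dx ∧ dy) ↔ (e_x, e_y, e_z), the coefficients are exactly the components of curl F. Compute:
  ∂R/∂y - ∂Q/∂z = (0) - (3*y) = -3*y
  ∂P/∂z - ∂R/∂x = (4*z) - (3*z) = z
  ∂Q/∂x - ∂P/∂y = (0) - (0) = 0.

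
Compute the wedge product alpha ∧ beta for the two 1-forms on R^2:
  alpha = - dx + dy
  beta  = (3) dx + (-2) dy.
alpha ∧ beta = (-1) dx ∧ dy

Distribute the wedge, using dx_i ∧ dx_j = -dx_j ∧ dx_i and dx_i ∧ dx_i = 0. For each pair (i, j) with i < j, the coefficient of dx_i ∧ dx_j in alpha ∧ beta is (alpha_i * beta_j - alpha_j * beta_i). Collecting: alpha ∧ beta = (-1) dx ∧ dy.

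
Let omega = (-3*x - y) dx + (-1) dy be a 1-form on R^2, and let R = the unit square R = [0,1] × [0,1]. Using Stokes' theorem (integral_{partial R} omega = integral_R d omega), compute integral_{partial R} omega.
integral_(partial R) omega = 1

Stokes: integral_partial_R omega = integral_R d omega with d omega = (∂Q/∂x - ∂P/∂y) dx ∧ dy.
  ∂Q/∂x = 0
  ∂P/∂y = -1
  integrand = ∂Q/∂x - ∂P/∂y = 1.
Integrating over R: integral_0^1 integral_0^1 (1) dx dy = 1.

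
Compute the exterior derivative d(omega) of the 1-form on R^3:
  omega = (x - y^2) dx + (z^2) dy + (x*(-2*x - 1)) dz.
d(omega) = (2*y) dx ∧ dy + (-4*x - 1) dx ∧ dz + (-2*z) dy ∧ dz

For a 1-form omega = sum_i f_i dx_i, the exterior derivative is
  d(omega) = sum_{i < j} (∂f_j/∂x_i - ∂f_i/∂x_j) dx_i ∧ dx_j.
  coefficient of dx ∧ dy: ∂f_2/∂x - ∂f_1/∂y = ∂(z^2)/∂x - ∂(x - y^2)/∂y = 2*y
  coefficient of dx ∧ dz: ∂f_3/∂x - ∂f_1/∂z = ∂(x*(-2*x - 1))/∂x - ∂(x - y^2)/∂z = -4*x - 1
  coefficient of dy ∧ dz: ∂f_3/∂y - ∂f_2/∂z = ∂(x*(-2*x - 1))/∂y - ∂(z^2)/∂z = -2*z
Assembling: d(omega) = (2*y) dx ∧ dy + (-4*x - 1) dx ∧ dz + (-2*z) dy ∧ dz.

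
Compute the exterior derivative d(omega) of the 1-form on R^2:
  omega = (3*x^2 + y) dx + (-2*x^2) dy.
d(omega) = (-4*x - 1) dx ∧ dy

For a 1-form omega = sum_i f_i dx_i, the exterior derivative is
  d(omega) = sum_{i < j} (∂f_j/∂x_i - ∂f_i/∂x_j) dx_i ∧ dx_j.
  coefficient of dx ∧ dy: ∂f_2/∂x - ∂f_1/∂y = ∂(-2*x^2)/∂x - ∂(3*x^2 + y)/∂y = -4*x - 1
Assembling: d(omega) = (-4*x - 1) dx ∧ dy.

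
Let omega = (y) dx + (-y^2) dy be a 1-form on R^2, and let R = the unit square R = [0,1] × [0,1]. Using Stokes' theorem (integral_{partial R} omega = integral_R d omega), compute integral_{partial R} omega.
integral_(partial R) omega = -1

Stokes: integral_partial_R omega = integral_R d omega with d omega = (∂Q/∂x - ∂P/∂y) dx ∧ dy.
  ∂Q/∂x = 0
  ∂P/∂y = 1
  integrand = ∂Q/∂x - ∂P/∂y = -1.
Integrating over R: integral_0^1 integral_0^1 (-1) dx dy = -1.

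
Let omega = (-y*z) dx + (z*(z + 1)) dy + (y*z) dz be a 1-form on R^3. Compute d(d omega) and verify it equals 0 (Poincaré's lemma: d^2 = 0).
d(d omega) = 0

Step 1: d omega = sum_{i<j} (∂f_j/∂x_i - ∂f_i/∂x_j) dx_i ∧ dx_j:
  coeff of dx ∧ dy: z
  coeff of dx ∧ dz: y
  coeff of dy ∧ dz: -z - 1
Step 2: Apply d again to each 2-form coefficient. The only possible 3-form in R^3 is dx ∧ dy ∧ dz, with coefficient
  ∂(coeff of dy∧dz)/∂x - ∂(coeff of dx∧dz)/∂y + ∂(coeff of dx∧dy)/∂z
  = ∂/∂x (-z - 1) - ∂/∂y (y) + ∂/∂z (z).
Each of these terms simplifies to sums of mixed partials that cancel in pairs. The result is 0 (by equality of mixed partials for smooth functions — Schwarz / Clairaut).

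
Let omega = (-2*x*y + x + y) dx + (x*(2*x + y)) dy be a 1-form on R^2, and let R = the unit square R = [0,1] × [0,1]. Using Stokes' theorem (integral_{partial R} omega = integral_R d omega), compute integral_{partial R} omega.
integral_(partial R) omega = 5/2

Stokes: integral_partial_R omega = integral_R d omega with d omega = (∂Q/∂x - ∂P/∂y) dx ∧ dy.
  ∂Q/∂x = 4*x + y
  ∂P/∂y = 1 - 2*x
  integrand = ∂Q/∂x - ∂P/∂y = 6*x + y - 1.
Integrating over R: integral_0^1 integral_0^1 (6*x + y - 1) dx dy = 5/2.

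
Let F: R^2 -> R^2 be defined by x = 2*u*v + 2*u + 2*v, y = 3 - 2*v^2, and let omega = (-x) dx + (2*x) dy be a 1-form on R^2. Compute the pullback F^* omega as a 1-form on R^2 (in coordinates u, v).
F^* omega = (-4*u*v^2 - 8*u*v - 4*u - 4*v^2 - 4*v) du + (-4*u^2*v - 4*u^2 - 16*u*v^2 - 24*u*v - 4*u - 16*v^2 - 4*v) dv

Using F^*(f dg) = (f ∘ F) d(g ∘ F), substitute each coordinate x_i by F_i(u, v) in f_i, and replace dx_i by d F_i = (∂F_i/∂u) du + (∂F_i/∂v) dv.
  For the x component: f_1(F) = -2*u*v - 2*u - 2*v; d F_1 = (2*v + 2) du + (2*u + 2) dv
  For the y component: f_2(F) = 4*u*v + 4*u + 4*v; d F_2 = (0) du + (-4*v) dv
Combining and collecting du, dv coefficients:
  coeff of du: -4*u*v^2 - 8*u*v - 4*u - 4*v^2 - 4*v
  coeff of dv: -4*u^2*v - 4*u^2 - 16*u*v^2 - 24*u*v - 4*u - 16*v^2 - 4*v
F^* omega = (-4*u*v^2 - 8*u*v - 4*u - 4*v^2 - 4*v) du + (-4*u^2*v - 4*u^2 - 16*u*v^2 - 24*u*v - 4*u - 16*v^2 - 4*v) dv.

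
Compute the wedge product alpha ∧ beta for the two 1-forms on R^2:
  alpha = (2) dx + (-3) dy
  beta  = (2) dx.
alpha ∧ beta = (6) dx ∧ dy

Distribute the wedge, using dx_i ∧ dx_j = -dx_j ∧ dx_i and dx_i ∧ dx_i = 0. For each pair (i, j) with i < j, the coefficient of dx_i ∧ dx_j in alpha ∧ beta is (alpha_i * beta_j - alpha_j * beta_i). Collecting: alpha ∧ beta = (6) dx ∧ dy.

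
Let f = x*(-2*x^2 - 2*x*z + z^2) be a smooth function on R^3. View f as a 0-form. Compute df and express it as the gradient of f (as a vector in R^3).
df = (-6*x^2 - 4*x*z + z^2) dx + (0) dy + (2*x*(-x + z)) dz; grad f = (-6*x^2 - 4*x*z + z^2, 0, 2*x*(-x + z))

For a 0-form f, d f = (∂f/∂x) dx + (∂f/∂y) dy + (∂f/∂z) dz. The components of the vector representation are exactly the entries of grad f in Cartesian coordinates:
  ∂f/∂x = -6*x^2 - 4*x*z + z^2
  ∂f/∂y = 0
  ∂f/∂z = 2*x*(-x + z).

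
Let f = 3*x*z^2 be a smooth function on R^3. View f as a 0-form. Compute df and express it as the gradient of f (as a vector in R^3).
df = (3*z^2) dx + (0) dy + (6*x*z) dz; grad f = (3*z^2, 0, 6*x*z)

For a 0-form f, d f = (∂f/∂x) dx + (∂f/∂y) dy + (∂f/∂z) dz. The components of the vector representation are exactly the entries of grad f in Cartesian coordinates:
  ∂f/∂x = 3*z^2
  ∂f/∂y = 0
  ∂f/∂z = 6*x*z.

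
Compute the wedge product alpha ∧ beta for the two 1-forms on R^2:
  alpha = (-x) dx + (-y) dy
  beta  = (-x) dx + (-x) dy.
alpha ∧ beta = (x*(x - y)) dx ∧ dy

Distribute the wedge, using dx_i ∧ dx_j = -dx_j ∧ dx_i and dx_i ∧ dx_i = 0. For each pair (i, j) with i < j, the coefficient of dx_i ∧ dx_j in alpha ∧ beta is (alpha_i * beta_j - alpha_j * beta_i). Collecting: alpha ∧ beta = (x*(x - y)) dx ∧ dy.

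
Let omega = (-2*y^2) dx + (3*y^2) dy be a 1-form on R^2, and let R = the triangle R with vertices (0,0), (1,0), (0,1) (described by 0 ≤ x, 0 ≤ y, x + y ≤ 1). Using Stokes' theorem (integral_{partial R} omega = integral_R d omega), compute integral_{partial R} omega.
integral_(partial R) omega = 2/3

Stokes: integral_partial_R omega = integral_R d omega with d omega = (∂Q/∂x - ∂P/∂y) dx ∧ dy.
  ∂Q/∂x = 0
  ∂P/∂y = -4*y
  integrand = ∂Q/∂x - ∂P/∂y = 4*y.
Integrating over R: integral_0^1 integral_0^{1-x} (4*y) dy dx = 2/3.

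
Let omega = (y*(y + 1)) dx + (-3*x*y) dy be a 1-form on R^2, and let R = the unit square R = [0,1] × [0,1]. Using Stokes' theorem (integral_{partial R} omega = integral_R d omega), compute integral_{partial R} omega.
integral_(partial R) omega = -7/2

Stokes: integral_partial_R omega = integral_R d omega with d omega = (∂Q/∂x - ∂P/∂y) dx ∧ dy.
  ∂Q/∂x = -3*y
  ∂P/∂y = 2*y + 1
  integrand = ∂Q/∂x - ∂P/∂y = -5*y - 1.
Integrating over R: integral_0^1 integral_0^1 (-5*y - 1) dx dy = -7/2.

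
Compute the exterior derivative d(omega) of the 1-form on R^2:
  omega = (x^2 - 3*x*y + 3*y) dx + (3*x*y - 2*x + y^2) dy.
d(omega) = (3*x + 3*y - 5) dx ∧ dy

For a 1-form omega = sum_i f_i dx_i, the exterior derivative is
  d(omega) = sum_{i < j} (∂f_j/∂x_i - ∂f_i/∂x_j) dx_i ∧ dx_j.
  coefficient of dx ∧ dy: ∂f_2/∂x - ∂f_1/∂y = ∂(3*x*y - 2*x + y^2)/∂x - ∂(x^2 - 3*x*y + 3*y)/∂y = 3*x + 3*y - 5
Assembling: d(omega) = (3*x + 3*y - 5) dx ∧ dy.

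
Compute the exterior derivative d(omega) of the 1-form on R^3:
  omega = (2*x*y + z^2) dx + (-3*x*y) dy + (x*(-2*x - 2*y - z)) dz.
d(omega) = (-2*x - 3*y) dx ∧ dy + (-4*x - 2*y - 3*z) dx ∧ dz + (-2*x) dy ∧ dz

For a 1-form omega = sum_i f_i dx_i, the exterior derivative is
  d(omega) = sum_{i < j} (∂f_j/∂x_i - ∂f_i/∂x_j) dx_i ∧ dx_j.
  coefficient of dx ∧ dy: ∂f_2/∂x - ∂f_1/∂y = ∂(-3*x*y)/∂x - ∂(2*x*y + z^2)/∂y = -2*x - 3*y
  coefficient of dx ∧ dz: ∂f_3/∂x - ∂f_1/∂z = ∂(x*(-2*x - 2*y - z))/∂x - ∂(2*x*y + z^2)/∂z = -4*x - 2*y - 3*z
  coefficient of dy ∧ dz: ∂f_3/∂y - ∂f_2/∂z = ∂(x*(-2*x - 2*y - z))/∂y - ∂(-3*x*y)/∂z = -2*x
Assembling: d(omega) = (-2*x - 3*y) dx ∧ dy + (-4*x - 2*y - 3*z) dx ∧ dz + (-2*x) dy ∧ dz.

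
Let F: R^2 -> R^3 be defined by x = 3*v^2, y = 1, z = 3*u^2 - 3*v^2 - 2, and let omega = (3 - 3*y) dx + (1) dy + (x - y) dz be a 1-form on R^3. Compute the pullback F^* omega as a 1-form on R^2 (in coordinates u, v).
F^* omega = (6*u*(3*v^2 - 1)) du + (-18*v^3 + 6*v) dv

Using F^*(f dg) = (f ∘ F) d(g ∘ F), substitute each coordinate x_i by F_i(u, v) in f_i, and replace dx_i by d F_i = (∂F_i/∂u) du + (∂F_i/∂v) dv.
  For the x component: f_1(F) = 0; d F_1 = (0) du + (6*v) dv
  For the y component: f_2(F) = 1; d F_2 = (0) du + (0) dv
  For the z component: f_3(F) = 3*v^2 - 1; d F_3 = (6*u) du + (-6*v) dv
Combining and collecting du, dv coefficients:
  coeff of du: 6*u*(3*v^2 - 1)
  coeff of dv: -18*v^3 + 6*v
F^* omega = (6*u*(3*v^2 - 1)) du + (-18*v^3 + 6*v) dv.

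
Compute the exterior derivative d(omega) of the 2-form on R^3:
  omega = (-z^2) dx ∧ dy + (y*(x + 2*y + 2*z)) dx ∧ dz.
d(omega) = (-x - 4*y - 4*z) dx ∧ dy ∧ dz

For a 2-form omega = sum_{i<j} g_{ij} dx_i ∧ dx_j, the exterior derivative is
  d(omega) = sum_{i<j} d(g_{ij}) ∧ dx_i ∧ dx_j = sum_{i<j, k} (∂g_{ij}/∂x_k) dx_k ∧ dx_i ∧ dx_j.
Expand each term, using dx_k ∧ dx_i ∧ dx_j = sgn(permutation) dx_{(a)} ∧ dx_{(b)} ∧ dx_{(c)} with (a < b < c) sorted:
  d(-z^2) includes (∂/∂z)(-z^2) dz = (-2*z) dz, which multiplied by dx ∧ dy gives (-2*z) dx ∧ dy ∧ dz
  d(y*(x + 2*y + 2*z)) includes (∂/∂y)(y*(x + 2*y + 2*z)) dy = (x + 4*y + 2*z) dy, which multiplied by dx ∧ dz gives (-x - 4*y - 2*z) dx ∧ dy ∧ dz
Collecting like 3-forms: d(omega) = (-x - 4*y - 4*z) dx ∧ dy ∧ dz.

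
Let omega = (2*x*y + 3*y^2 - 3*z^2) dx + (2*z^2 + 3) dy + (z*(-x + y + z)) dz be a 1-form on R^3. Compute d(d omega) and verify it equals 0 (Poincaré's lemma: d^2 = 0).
d(d omega) = 0

Step 1: d omega = sum_{i<j} (∂f_j/∂x_i - ∂f_i/∂x_j) dx_i ∧ dx_j:
  coeff of dx ∧ dy: -2*x - 6*y
  coeff of dx ∧ dz: 5*z
  coeff of dy ∧ dz: -3*z
Step 2: Apply d again to each 2-form coefficient. The only possible 3-form in R^3 is dx ∧ dy ∧ dz, with coefficient
  ∂(coeff of dy∧dz)/∂x - ∂(coeff of dx∧dz)/∂y + ∂(coeff of dx∧dy)/∂z
  = ∂/∂x (-3*z) - ∂/∂y (5*z) + ∂/∂z (-2*x - 6*y).
Each of these terms simplifies to sums of mixed partials that cancel in pairs. The result is 0 (by equality of mixed partials for smooth functions — Schwarz / Clairaut).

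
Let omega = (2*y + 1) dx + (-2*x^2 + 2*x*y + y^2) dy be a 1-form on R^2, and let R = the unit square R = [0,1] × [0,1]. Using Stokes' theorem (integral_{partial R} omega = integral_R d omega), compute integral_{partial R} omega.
integral_(partial R) omega = -3

Stokes: integral_partial_R omega = integral_R d omega with d omega = (∂Q/∂x - ∂P/∂y) dx ∧ dy.
  ∂Q/∂x = -4*x + 2*y
  ∂P/∂y = 2
  integrand = ∂Q/∂x - ∂P/∂y = -4*x + 2*y - 2.
Integrating over R: integral_0^1 integral_0^1 (-4*x + 2*y - 2) dx dy = -3.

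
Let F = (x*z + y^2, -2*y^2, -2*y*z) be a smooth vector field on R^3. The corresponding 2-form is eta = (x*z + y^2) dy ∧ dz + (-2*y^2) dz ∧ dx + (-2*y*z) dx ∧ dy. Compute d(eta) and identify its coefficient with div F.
d(eta) = (-6*y + z) dx ∧ dy ∧ dz; div F = -6*y + z

For a 2-form in R^3 of the form above, applying d gives a 3-form with coefficient ∂P/∂x + ∂Q/∂y + ∂R/∂z:
  ∂P/∂x = z
  ∂Q/∂y = -4*y
  ∂R/∂z = -2*y
Sum = -6*y + z, which is exactly div F.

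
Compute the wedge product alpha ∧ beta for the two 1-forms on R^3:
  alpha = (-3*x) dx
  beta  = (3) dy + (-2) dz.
alpha ∧ beta = (-9*x) dx ∧ dy + (6*x) dx ∧ dz

Distribute the wedge, using dx_i ∧ dx_j = -dx_j ∧ dx_i and dx_i ∧ dx_i = 0. For each pair (i, j) with i < j, the coefficient of dx_i ∧ dx_j in alpha ∧ beta is (alpha_i * beta_j - alpha_j * beta_i). Collecting: alpha ∧ beta = (-9*x) dx ∧ dy + (6*x) dx ∧ dz.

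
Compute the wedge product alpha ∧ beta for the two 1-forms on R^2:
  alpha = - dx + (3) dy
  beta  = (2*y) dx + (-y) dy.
alpha ∧ beta = (-5*y) dx ∧ dy

Distribute the wedge, using dx_i ∧ dx_j = -dx_j ∧ dx_i and dx_i ∧ dx_i = 0. For each pair (i, j) with i < j, the coefficient of dx_i ∧ dx_j in alpha ∧ beta is (alpha_i * beta_j - alpha_j * beta_i). Collecting: alpha ∧ beta = (-5*y) dx ∧ dy.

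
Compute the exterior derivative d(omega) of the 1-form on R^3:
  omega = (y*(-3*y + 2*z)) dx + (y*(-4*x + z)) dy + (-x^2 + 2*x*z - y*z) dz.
d(omega) = (2*y - 2*z) dx ∧ dy + (-2*x - 2*y + 2*z) dx ∧ dz + (-y - z) dy ∧ dz

For a 1-form omega = sum_i f_i dx_i, the exterior derivative is
  d(omega) = sum_{i < j} (∂f_j/∂x_i - ∂f_i/∂x_j) dx_i ∧ dx_j.
  coefficient of dx ∧ dy: ∂f_2/∂x - ∂f_1/∂y = ∂(y*(-4*x + z))/∂x - ∂(y*(-3*y + 2*z))/∂y = 2*y - 2*z
  coefficient of dx ∧ dz: ∂f_3/∂x - ∂f_1/∂z = ∂(-x^2 + 2*x*z - y*z)/∂x - ∂(y*(-3*y + 2*z))/∂z = -2*x - 2*y + 2*z
  coefficient of dy ∧ dz: ∂f_3/∂y - ∂f_2/∂z = ∂(-x^2 + 2*x*z - y*z)/∂y - ∂(y*(-4*x + z))/∂z = -y - z
Assembling: d(omega) = (2*y - 2*z) dx ∧ dy + (-2*x - 2*y + 2*z) dx ∧ dz + (-y - z) dy ∧ dz.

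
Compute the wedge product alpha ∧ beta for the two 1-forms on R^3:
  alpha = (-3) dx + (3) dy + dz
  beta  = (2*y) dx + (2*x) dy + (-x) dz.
alpha ∧ beta = (-6*x - 6*y) dx ∧ dy + (3*x - 2*y) dx ∧ dz + (-5*x) dy ∧ dz

Distribute the wedge, using dx_i ∧ dx_j = -dx_j ∧ dx_i and dx_i ∧ dx_i = 0. For each pair (i, j) with i < j, the coefficient of dx_i ∧ dx_j in alpha ∧ beta is (alpha_i * beta_j - alpha_j * beta_i). Collecting: alpha ∧ beta = (-6*x - 6*y) dx ∧ dy + (3*x - 2*y) dx ∧ dz + (-5*x) dy ∧ dz.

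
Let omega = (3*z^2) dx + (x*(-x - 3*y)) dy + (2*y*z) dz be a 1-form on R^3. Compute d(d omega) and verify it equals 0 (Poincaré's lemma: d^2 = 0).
d(d omega) = 0

Step 1: d omega = sum_{i<j} (∂f_j/∂x_i - ∂f_i/∂x_j) dx_i ∧ dx_j:
  coeff of dx ∧ dy: -2*x - 3*y
  coeff of dx ∧ dz: -6*z
  coeff of dy ∧ dz: 2*z
Step 2: Apply d again to each 2-form coefficient. The only possible 3-form in R^3 is dx ∧ dy ∧ dz, with coefficient
  ∂(coeff of dy∧dz)/∂x - ∂(coeff of dx∧dz)/∂y + ∂(coeff of dx∧dy)/∂z
  = ∂/∂x (2*z) - ∂/∂y (-6*z) + ∂/∂z (-2*x - 3*y).
Each of these terms simplifies to sums of mixed partials that cancel in pairs. The result is 0 (by equality of mixed partials for smooth functions — Schwarz / Clairaut).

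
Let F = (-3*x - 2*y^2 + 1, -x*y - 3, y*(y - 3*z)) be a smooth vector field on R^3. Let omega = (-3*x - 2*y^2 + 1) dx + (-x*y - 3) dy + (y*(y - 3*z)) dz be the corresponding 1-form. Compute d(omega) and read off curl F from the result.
d(omega) = (2*y - 3*z) dy ∧ dz + (0) dz ∧ dx + (3*y) dx ∧ dy; curl F = (2*y - 3*z, 0, 3*y)

d omega = sum_{i<j} (∂f_j/∂x_i - ∂f_i/∂x_j) dx_i ∧ dx_j. Under the identification (dy ∧ dz, dz ∧ dx, dx ∧ dy) ↔ (e_x, e_y, e_z), the coefficients are exactly the components of curl F. Compute:
  ∂R/∂y - ∂Q/∂z = (2*y - 3*z) - (0) = 2*y - 3*z
  ∂P/∂z - ∂R/∂x = (0) - (0) = 0
  ∂Q/∂x - ∂P/∂y = (-y) - (-4*y) = 3*y.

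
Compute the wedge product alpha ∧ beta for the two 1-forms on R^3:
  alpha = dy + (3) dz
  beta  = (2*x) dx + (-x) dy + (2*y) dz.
alpha ∧ beta = (-2*x) dx ∧ dy + (3*x + 2*y) dy ∧ dz + (-6*x) dx ∧ dz

Distribute the wedge, using dx_i ∧ dx_j = -dx_j ∧ dx_i and dx_i ∧ dx_i = 0. For each pair (i, j) with i < j, the coefficient of dx_i ∧ dx_j in alpha ∧ beta is (alpha_i * beta_j - alpha_j * beta_i). Collecting: alpha ∧ beta = (-2*x) dx ∧ dy + (3*x + 2*y) dy ∧ dz + (-6*x) dx ∧ dz.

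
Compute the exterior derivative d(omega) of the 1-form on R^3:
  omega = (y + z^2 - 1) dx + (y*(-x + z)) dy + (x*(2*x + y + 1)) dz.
d(omega) = (-y - 1) dx ∧ dy + (4*x + y - 2*z + 1) dx ∧ dz + (x - y) dy ∧ dz

For a 1-form omega = sum_i f_i dx_i, the exterior derivative is
  d(omega) = sum_{i < j} (∂f_j/∂x_i - ∂f_i/∂x_j) dx_i ∧ dx_j.
  coefficient of dx ∧ dy: ∂f_2/∂x - ∂f_1/∂y = ∂(y*(-x + z))/∂x - ∂(y + z^2 - 1)/∂y = -y - 1
  coefficient of dx ∧ dz: ∂f_3/∂x - ∂f_1/∂z = ∂(x*(2*x + y + 1))/∂x - ∂(y + z^2 - 1)/∂z = 4*x + y - 2*z + 1
  coefficient of dy ∧ dz: ∂f_3/∂y - ∂f_2/∂z = ∂(x*(2*x + y + 1))/∂y - ∂(y*(-x + z))/∂z = x - y
Assembling: d(omega) = (-y - 1) dx ∧ dy + (4*x + y - 2*z + 1) dx ∧ dz + (x - y) dy ∧ dz.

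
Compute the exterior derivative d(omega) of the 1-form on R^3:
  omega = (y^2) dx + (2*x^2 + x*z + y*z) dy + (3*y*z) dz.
d(omega) = (4*x - 2*y + z) dx ∧ dy + (-x - y + 3*z) dy ∧ dz

For a 1-form omega = sum_i f_i dx_i, the exterior derivative is
  d(omega) = sum_{i < j} (∂f_j/∂x_i - ∂f_i/∂x_j) dx_i ∧ dx_j.
  coefficient of dx ∧ dy: ∂f_2/∂x - ∂f_1/∂y = ∂(2*x^2 + x*z + y*z)/∂x - ∂(y^2)/∂y = 4*x - 2*y + z
  coefficient of dy ∧ dz: ∂f_3/∂y - ∂f_2/∂z = ∂(3*y*z)/∂y - ∂(2*x^2 + x*z + y*z)/∂z = -x - y + 3*z
Assembling: d(omega) = (4*x - 2*y + z) dx ∧ dy + (-x - y + 3*z) dy ∧ dz.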